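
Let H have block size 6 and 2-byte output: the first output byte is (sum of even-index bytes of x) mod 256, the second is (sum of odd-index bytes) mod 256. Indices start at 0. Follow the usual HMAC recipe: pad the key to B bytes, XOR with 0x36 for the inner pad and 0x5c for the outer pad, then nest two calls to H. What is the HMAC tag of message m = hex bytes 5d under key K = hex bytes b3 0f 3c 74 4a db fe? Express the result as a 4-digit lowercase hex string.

Key hex bytes b3 0f 3c 74 4a db fe is 7 bytes > B = 6, so hash it first: H(key) = 37 5e, then zero-pad to 6 bytes: K' = 37 5e 00 00 00 00.
K' ⊕ ipad = 01 68 36 36 36 36.  K' ⊕ opad = 6b 02 5c 5c 5c 5c.
Inner input = (K'⊕ipad) ∥ m = 01 68 36 36 36 36 ∥ 5d.
Inner hash: even-index sum = 202 mod 256 = 202; odd-index sum = 212 mod 256 = 212 → ca d4.
Outer input = (K'⊕opad) ∥ inner = 6b 02 5c 5c 5c 5c ∥ ca d4.
Outer hash (tag): even-index sum = 493 mod 256 = 237; odd-index sum = 398 mod 256 = 142 → ed 8e.

ed8e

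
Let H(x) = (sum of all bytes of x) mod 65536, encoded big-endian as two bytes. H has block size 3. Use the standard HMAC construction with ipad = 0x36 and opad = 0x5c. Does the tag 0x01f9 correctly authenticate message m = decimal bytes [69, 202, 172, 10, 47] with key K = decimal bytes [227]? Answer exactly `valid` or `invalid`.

Key decimal bytes [227] = e3 is 1 byte ≤ B = 3; zero-pad to 3 bytes: K' = e3 00 00.
K' ⊕ ipad = d5 36 36; K' ⊕ opad = bf 5c 5c.
Inner hash: sum = 213+54+54+69+202+172+10+47 = 821 → 03 35.
Outer hash (recomputed tag): sum = 191+92+92+3+53 = 431 → 01 af.
Recomputed tag = 01af; claimed = 01f9 → mismatch.

invalid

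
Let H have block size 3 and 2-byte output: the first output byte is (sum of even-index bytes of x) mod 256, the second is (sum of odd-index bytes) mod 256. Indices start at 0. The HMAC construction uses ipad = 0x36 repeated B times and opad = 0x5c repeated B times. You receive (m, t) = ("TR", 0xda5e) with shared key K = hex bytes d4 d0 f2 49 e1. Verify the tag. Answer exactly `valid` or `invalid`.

valid

Key hex bytes d4 d0 f2 49 e1 is 5 bytes > B = 3, so hash it first: H(key) = a7 19, then zero-pad to 3 bytes: K' = a7 19 00.
K' ⊕ ipad = 91 2f 36; K' ⊕ opad = fb 45 5c.
Inner hash: even-index sum = 281 mod 256 = 25; odd-index sum = 131 mod 256 = 131 → 19 83.
Outer hash (recomputed tag): even-index sum = 474 mod 256 = 218; odd-index sum = 94 mod 256 = 94 → da 5e.
Recomputed tag = da5e; claimed = da5e → match.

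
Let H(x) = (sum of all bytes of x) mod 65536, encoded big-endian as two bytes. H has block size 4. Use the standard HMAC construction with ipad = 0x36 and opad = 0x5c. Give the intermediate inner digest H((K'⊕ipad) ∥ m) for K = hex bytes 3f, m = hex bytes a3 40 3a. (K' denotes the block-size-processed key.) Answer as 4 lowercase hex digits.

Key hex bytes 3f is 1 byte ≤ B = 4; zero-pad to 4 bytes: K' = 3f 00 00 00.
K' ⊕ ipad = 09 36 36 36.
Inner input = 09 36 36 36 ∥ a3 40 3a.
Inner hash: sum = 9+54+54+54+163+64+58 = 456 → 01 c8.

01c8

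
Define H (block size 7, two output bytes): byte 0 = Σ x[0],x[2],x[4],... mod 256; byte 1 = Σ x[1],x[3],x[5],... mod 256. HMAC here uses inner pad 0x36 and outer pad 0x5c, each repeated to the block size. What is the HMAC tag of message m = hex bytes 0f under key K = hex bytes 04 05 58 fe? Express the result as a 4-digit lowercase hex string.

Key hex bytes 04 05 58 fe is 4 bytes ≤ B = 7; zero-pad to 7 bytes: K' = 04 05 58 fe 00 00 00.
K' ⊕ ipad = 32 33 6e c8 36 36 36.  K' ⊕ opad = 58 59 04 a2 5c 5c 5c.
Inner input = (K'⊕ipad) ∥ m = 32 33 6e c8 36 36 36 ∥ 0f.
Inner hash: even-index sum = 268 mod 256 = 12; odd-index sum = 320 mod 256 = 64 → 0c 40.
Outer input = (K'⊕opad) ∥ inner = 58 59 04 a2 5c 5c 5c ∥ 0c 40.
Outer hash (tag): even-index sum = 340 mod 256 = 84; odd-index sum = 355 mod 256 = 99 → 54 63.

5463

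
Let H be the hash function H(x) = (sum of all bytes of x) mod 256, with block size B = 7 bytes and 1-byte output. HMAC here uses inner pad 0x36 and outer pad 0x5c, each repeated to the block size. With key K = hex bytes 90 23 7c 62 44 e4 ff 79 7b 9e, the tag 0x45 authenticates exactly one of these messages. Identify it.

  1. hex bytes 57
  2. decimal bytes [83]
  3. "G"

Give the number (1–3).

3

Key hex bytes 90 23 7c 62 44 e4 ff 79 7b 9e is 10 bytes > B = 7, so hash it first: H(key) = 4a, then zero-pad to 7 bytes: K' = 4a 00 00 00 00 00 00.
K' ⊕ ipad = 7c 36 36 36 36 36 36; K' ⊕ opad = 16 5c 5c 5c 5c 5c 5c.
m1: inner = H(7c 36 36 36 36 36 36 57) = 17; tag = H(16 5c 5c 5c 5c 5c 5c 17) = 55
m2: inner = H(7c 36 36 36 36 36 36 53) = 13; tag = H(16 5c 5c 5c 5c 5c 5c 13) = 51
m3: inner = H(7c 36 36 36 36 36 36 47) = 07; tag = H(16 5c 5c 5c 5c 5c 5c 07) = 45 ← matches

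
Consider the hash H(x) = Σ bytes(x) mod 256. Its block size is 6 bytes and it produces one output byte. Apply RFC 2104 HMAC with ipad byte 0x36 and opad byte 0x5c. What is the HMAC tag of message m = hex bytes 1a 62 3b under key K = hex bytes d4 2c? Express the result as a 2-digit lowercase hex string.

Key hex bytes d4 2c is 2 bytes ≤ B = 6; zero-pad to 6 bytes: K' = d4 2c 00 00 00 00.
K' ⊕ ipad = e2 1a 36 36 36 36.  K' ⊕ opad = 88 70 5c 5c 5c 5c.
Inner input = (K'⊕ipad) ∥ m = e2 1a 36 36 36 36 ∥ 1a 62 3b.
Inner hash: sum = 226+26+54+54+54+54+26+98+59 = 651; mod 256 = 139 → 8b.
Outer input = (K'⊕opad) ∥ inner = 88 70 5c 5c 5c 5c ∥ 8b.
Outer hash (tag): sum = 136+112+92+92+92+92+139 = 755; mod 256 = 243 → f3.

f3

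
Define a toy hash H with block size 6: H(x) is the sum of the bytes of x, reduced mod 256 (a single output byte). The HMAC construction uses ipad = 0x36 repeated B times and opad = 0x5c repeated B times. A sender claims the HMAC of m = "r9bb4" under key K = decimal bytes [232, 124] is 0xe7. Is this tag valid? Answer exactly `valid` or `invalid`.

valid

Key decimal bytes [232, 124] = e8 7c is 2 bytes ≤ B = 6; zero-pad to 6 bytes: K' = e8 7c 00 00 00 00.
K' ⊕ ipad = de 4a 36 36 36 36; K' ⊕ opad = b4 20 5c 5c 5c 5c.
Inner hash: sum = 222+74+54+54+54+54+114+57+98+98+52 = 931; mod 256 = 163 → a3.
Outer hash (recomputed tag): sum = 180+32+92+92+92+92+163 = 743; mod 256 = 231 → e7.
Recomputed tag = e7; claimed = e7 → match.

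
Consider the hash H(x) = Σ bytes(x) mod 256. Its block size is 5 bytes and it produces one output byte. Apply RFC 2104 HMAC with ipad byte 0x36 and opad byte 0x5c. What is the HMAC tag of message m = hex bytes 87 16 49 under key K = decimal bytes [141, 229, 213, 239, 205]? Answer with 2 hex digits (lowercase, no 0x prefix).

Key decimal bytes [141, 229, 213, 239, 205] = 8d e5 d5 ef cd is exactly B = 5 bytes: K' = 8d e5 d5 ef cd.
K' ⊕ ipad = bb d3 e3 d9 fb.  K' ⊕ opad = d1 b9 89 b3 91.
Inner input = (K'⊕ipad) ∥ m = bb d3 e3 d9 fb ∥ 87 16 49.
Inner hash: sum = 187+211+227+217+251+135+22+73 = 1323; mod 256 = 43 → 2b.
Outer input = (K'⊕opad) ∥ inner = d1 b9 89 b3 91 ∥ 2b.
Outer hash (tag): sum = 209+185+137+179+145+43 = 898; mod 256 = 130 → 82.

82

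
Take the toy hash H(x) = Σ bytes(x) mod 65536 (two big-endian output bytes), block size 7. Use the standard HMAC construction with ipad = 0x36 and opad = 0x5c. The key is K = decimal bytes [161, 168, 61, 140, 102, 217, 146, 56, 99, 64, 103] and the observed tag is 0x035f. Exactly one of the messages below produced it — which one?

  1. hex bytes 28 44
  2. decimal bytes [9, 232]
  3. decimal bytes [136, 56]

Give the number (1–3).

1

Key decimal bytes [161, 168, 61, 140, 102, 217, 146, 56, 99, 64, 103] = a1 a8 3d 8c 66 d9 92 38 63 40 67 is 11 bytes > B = 7, so hash it first: H(key) = 05 25, then zero-pad to 7 bytes: K' = 05 25 00 00 00 00 00.
K' ⊕ ipad = 33 13 36 36 36 36 36; K' ⊕ opad = 59 79 5c 5c 5c 5c 5c.
m1: inner = H(33 13 36 36 36 36 36 28 44) = 01 c0; tag = H(59 79 5c 5c 5c 5c 5c 01 c0) = 035f ← matches
m2: inner = H(33 13 36 36 36 36 36 09 e8) = 02 45; tag = H(59 79 5c 5c 5c 5c 5c 02 45) = 02e5
m3: inner = H(33 13 36 36 36 36 36 88 38) = 02 14; tag = H(59 79 5c 5c 5c 5c 5c 02 14) = 02b4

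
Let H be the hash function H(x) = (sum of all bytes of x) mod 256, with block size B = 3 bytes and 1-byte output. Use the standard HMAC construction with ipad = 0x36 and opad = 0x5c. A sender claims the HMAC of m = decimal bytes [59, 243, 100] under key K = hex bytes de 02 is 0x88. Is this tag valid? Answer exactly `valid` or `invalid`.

Key hex bytes de 02 is 2 bytes ≤ B = 3; zero-pad to 3 bytes: K' = de 02 00.
K' ⊕ ipad = e8 34 36; K' ⊕ opad = 82 5e 5c.
Inner hash: sum = 232+52+54+59+243+100 = 740; mod 256 = 228 → e4.
Outer hash (recomputed tag): sum = 130+94+92+228 = 544; mod 256 = 32 → 20.
Recomputed tag = 20; claimed = 88 → mismatch.

invalid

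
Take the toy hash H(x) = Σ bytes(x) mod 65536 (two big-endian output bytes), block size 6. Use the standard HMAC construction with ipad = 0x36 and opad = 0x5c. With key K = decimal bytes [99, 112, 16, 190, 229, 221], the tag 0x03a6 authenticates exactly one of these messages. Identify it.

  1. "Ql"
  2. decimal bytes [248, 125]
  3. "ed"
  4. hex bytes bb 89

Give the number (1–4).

Key decimal bytes [99, 112, 16, 190, 229, 221] = 63 70 10 be e5 dd is exactly B = 6 bytes: K' = 63 70 10 be e5 dd.
K' ⊕ ipad = 55 46 26 88 d3 eb; K' ⊕ opad = 3f 2c 4c e2 b9 81.
m1: inner = H(55 46 26 88 d3 eb 51 6c) = 03 c4; tag = H(3f 2c 4c e2 b9 81 03 c4) = 039a
m2: inner = H(55 46 26 88 d3 eb f8 7d) = 04 7c; tag = H(3f 2c 4c e2 b9 81 04 7c) = 0353
m3: inner = H(55 46 26 88 d3 eb 65 64) = 03 d0; tag = H(3f 2c 4c e2 b9 81 03 d0) = 03a6 ← matches
m4: inner = H(55 46 26 88 d3 eb bb 89) = 04 4b; tag = H(3f 2c 4c e2 b9 81 04 4b) = 0322

3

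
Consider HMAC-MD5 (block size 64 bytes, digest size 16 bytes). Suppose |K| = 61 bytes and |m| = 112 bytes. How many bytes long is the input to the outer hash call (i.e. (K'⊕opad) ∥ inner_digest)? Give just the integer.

80

Key is 61 ≤ 64 bytes, zero-padded: |K'| = 64.
Outer input = (K'⊕opad) ∥ H(inner) → 64 + 16 = 80 bytes.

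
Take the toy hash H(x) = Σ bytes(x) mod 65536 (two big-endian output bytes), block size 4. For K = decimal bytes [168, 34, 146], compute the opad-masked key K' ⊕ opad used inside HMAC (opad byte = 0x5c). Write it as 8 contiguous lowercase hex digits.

f47ece5c

Key decimal bytes [168, 34, 146] = a8 22 92 is 3 bytes ≤ B = 4; zero-pad to 4 bytes: K' = a8 22 92 00.
XOR each byte with 0x5c: a8⊕5c=f4, 22⊕5c=7e, 92⊕5c=ce, 00⊕5c=5c.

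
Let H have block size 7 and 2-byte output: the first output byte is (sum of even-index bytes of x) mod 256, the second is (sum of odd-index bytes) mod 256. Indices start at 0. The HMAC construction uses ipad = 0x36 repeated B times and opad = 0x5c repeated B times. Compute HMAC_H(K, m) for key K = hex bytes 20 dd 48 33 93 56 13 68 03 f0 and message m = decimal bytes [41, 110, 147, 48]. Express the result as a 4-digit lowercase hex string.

Key hex bytes 20 dd 48 33 93 56 13 68 03 f0 is 10 bytes > B = 7, so hash it first: H(key) = 11 be, then zero-pad to 7 bytes: K' = 11 be 00 00 00 00 00.
K' ⊕ ipad = 27 88 36 36 36 36 36.  K' ⊕ opad = 4d e2 5c 5c 5c 5c 5c.
Inner input = (K'⊕ipad) ∥ m = 27 88 36 36 36 36 36 ∥ 29 6e 93 30.
Inner hash: even-index sum = 359 mod 256 = 103; odd-index sum = 432 mod 256 = 176 → 67 b0.
Outer input = (K'⊕opad) ∥ inner = 4d e2 5c 5c 5c 5c 5c ∥ 67 b0.
Outer hash (tag): even-index sum = 529 mod 256 = 17; odd-index sum = 513 mod 256 = 1 → 11 01.

1101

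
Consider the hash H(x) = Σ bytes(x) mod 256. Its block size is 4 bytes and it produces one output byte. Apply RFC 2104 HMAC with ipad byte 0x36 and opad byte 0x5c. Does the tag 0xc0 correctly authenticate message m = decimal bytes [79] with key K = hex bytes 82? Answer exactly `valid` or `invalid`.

Key hex bytes 82 is 1 byte ≤ B = 4; zero-pad to 4 bytes: K' = 82 00 00 00.
K' ⊕ ipad = b4 36 36 36; K' ⊕ opad = de 5c 5c 5c.
Inner hash: sum = 180+54+54+54+79 = 421; mod 256 = 165 → a5.
Outer hash (recomputed tag): sum = 222+92+92+92+165 = 663; mod 256 = 151 → 97.
Recomputed tag = 97; claimed = c0 → mismatch.

invalid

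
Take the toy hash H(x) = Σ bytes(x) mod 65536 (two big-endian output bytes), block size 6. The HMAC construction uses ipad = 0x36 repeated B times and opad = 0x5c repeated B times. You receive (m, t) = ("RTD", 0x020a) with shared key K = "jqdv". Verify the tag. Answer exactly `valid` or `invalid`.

valid

Key "jqdv" = 6a 71 64 76 is 4 bytes ≤ B = 6; zero-pad to 6 bytes: K' = 6a 71 64 76 00 00.
K' ⊕ ipad = 5c 47 52 40 36 36; K' ⊕ opad = 36 2d 38 2a 5c 5c.
Inner hash: sum = 92+71+82+64+54+54+82+84+68 = 651 → 02 8b.
Outer hash (recomputed tag): sum = 54+45+56+42+92+92+2+139 = 522 → 02 0a.
Recomputed tag = 020a; claimed = 020a → match.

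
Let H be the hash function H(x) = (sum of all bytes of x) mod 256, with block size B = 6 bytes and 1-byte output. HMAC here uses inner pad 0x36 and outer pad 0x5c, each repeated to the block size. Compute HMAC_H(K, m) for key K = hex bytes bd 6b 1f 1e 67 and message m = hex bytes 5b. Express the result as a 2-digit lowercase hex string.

Key hex bytes bd 6b 1f 1e 67 is 5 bytes ≤ B = 6; zero-pad to 6 bytes: K' = bd 6b 1f 1e 67 00.
K' ⊕ ipad = 8b 5d 29 28 51 36.  K' ⊕ opad = e1 37 43 42 3b 5c.
Inner input = (K'⊕ipad) ∥ m = 8b 5d 29 28 51 36 ∥ 5b.
Inner hash: sum = 139+93+41+40+81+54+91 = 539; mod 256 = 27 → 1b.
Outer input = (K'⊕opad) ∥ inner = e1 37 43 42 3b 5c ∥ 1b.
Outer hash (tag): sum = 225+55+67+66+59+92+27 = 591; mod 256 = 79 → 4f.

4f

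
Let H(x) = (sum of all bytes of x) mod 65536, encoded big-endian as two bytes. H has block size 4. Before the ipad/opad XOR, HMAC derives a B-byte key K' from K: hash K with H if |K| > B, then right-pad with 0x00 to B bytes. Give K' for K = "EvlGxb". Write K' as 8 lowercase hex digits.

|K| = 6 > B = 4, so first hash the key.
H(K): sum = 69+118+108+71+120+98 = 584 → 02 48.
Zero-pad H(K) = 02 48 to 4 bytes: K' = 02 48 00 00.

02480000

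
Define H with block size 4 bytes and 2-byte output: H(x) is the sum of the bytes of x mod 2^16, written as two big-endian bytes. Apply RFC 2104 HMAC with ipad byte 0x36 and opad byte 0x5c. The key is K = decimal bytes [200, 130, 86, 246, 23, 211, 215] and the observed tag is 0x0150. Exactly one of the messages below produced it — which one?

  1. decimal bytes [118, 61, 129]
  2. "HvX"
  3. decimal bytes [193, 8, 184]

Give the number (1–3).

Key decimal bytes [200, 130, 86, 246, 23, 211, 215] = c8 82 56 f6 17 d3 d7 is 7 bytes > B = 4, so hash it first: H(key) = 04 57, then zero-pad to 4 bytes: K' = 04 57 00 00.
K' ⊕ ipad = 32 61 36 36; K' ⊕ opad = 58 0b 5c 5c.
m1: inner = H(32 61 36 36 76 3d 81) = 02 33; tag = H(58 0b 5c 5c 02 33) = 0150 ← matches
m2: inner = H(32 61 36 36 48 76 58) = 02 15; tag = H(58 0b 5c 5c 02 15) = 0132
m3: inner = H(32 61 36 36 c1 08 b8) = 02 80; tag = H(58 0b 5c 5c 02 80) = 019d

1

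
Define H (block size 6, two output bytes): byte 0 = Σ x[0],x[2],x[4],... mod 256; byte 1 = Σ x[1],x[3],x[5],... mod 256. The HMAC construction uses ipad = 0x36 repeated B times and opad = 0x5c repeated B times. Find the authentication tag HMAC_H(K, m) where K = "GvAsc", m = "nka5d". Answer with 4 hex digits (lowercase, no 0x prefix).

e710

Key "GvAsc" = 47 76 41 73 63 is 5 bytes ≤ B = 6; zero-pad to 6 bytes: K' = 47 76 41 73 63 00.
K' ⊕ ipad = 71 40 77 45 55 36.  K' ⊕ opad = 1b 2a 1d 2f 3f 5c.
Inner input = (K'⊕ipad) ∥ m = 71 40 77 45 55 36 ∥ 6e 6b 61 35 64.
Inner hash: even-index sum = 624 mod 256 = 112; odd-index sum = 347 mod 256 = 91 → 70 5b.
Outer input = (K'⊕opad) ∥ inner = 1b 2a 1d 2f 3f 5c ∥ 70 5b.
Outer hash (tag): even-index sum = 231 mod 256 = 231; odd-index sum = 272 mod 256 = 16 → e7 10.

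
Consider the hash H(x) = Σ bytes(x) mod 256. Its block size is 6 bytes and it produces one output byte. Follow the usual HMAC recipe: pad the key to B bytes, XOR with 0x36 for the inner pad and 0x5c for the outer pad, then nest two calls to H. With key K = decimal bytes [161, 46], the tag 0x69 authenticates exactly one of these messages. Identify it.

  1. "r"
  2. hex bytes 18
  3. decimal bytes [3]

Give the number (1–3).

Key decimal bytes [161, 46] = a1 2e is 2 bytes ≤ B = 6; zero-pad to 6 bytes: K' = a1 2e 00 00 00 00.
K' ⊕ ipad = 97 18 36 36 36 36; K' ⊕ opad = fd 72 5c 5c 5c 5c.
m1: inner = H(97 18 36 36 36 36 72) = f9; tag = H(fd 72 5c 5c 5c 5c f9) = d8
m2: inner = H(97 18 36 36 36 36 18) = 9f; tag = H(fd 72 5c 5c 5c 5c 9f) = 7e
m3: inner = H(97 18 36 36 36 36 03) = 8a; tag = H(fd 72 5c 5c 5c 5c 8a) = 69 ← matches

3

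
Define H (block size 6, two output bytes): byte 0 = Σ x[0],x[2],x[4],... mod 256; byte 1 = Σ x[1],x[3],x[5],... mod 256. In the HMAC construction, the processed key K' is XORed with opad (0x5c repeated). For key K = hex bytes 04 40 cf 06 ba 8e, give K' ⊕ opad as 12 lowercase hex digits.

581c935ae6d2

Key hex bytes 04 40 cf 06 ba 8e is exactly B = 6 bytes: K' = 04 40 cf 06 ba 8e.
XOR each byte with 0x5c: 04⊕5c=58, 40⊕5c=1c, cf⊕5c=93, 06⊕5c=5a, ba⊕5c=e6, 8e⊕5c=d2.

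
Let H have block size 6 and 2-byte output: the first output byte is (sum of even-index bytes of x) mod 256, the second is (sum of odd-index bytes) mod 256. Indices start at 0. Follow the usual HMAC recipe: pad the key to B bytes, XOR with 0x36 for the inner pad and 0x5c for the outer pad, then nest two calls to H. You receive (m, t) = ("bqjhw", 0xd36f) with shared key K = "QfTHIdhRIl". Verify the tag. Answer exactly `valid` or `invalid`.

valid

Key "QfTHIdhRIl" = 51 66 54 48 49 64 68 52 49 6c is 10 bytes > B = 6, so hash it first: H(key) = 9f d0, then zero-pad to 6 bytes: K' = 9f d0 00 00 00 00.
K' ⊕ ipad = a9 e6 36 36 36 36; K' ⊕ opad = c3 8c 5c 5c 5c 5c.
Inner hash: even-index sum = 600 mod 256 = 88; odd-index sum = 555 mod 256 = 43 → 58 2b.
Outer hash (recomputed tag): even-index sum = 467 mod 256 = 211; odd-index sum = 367 mod 256 = 111 → d3 6f.
Recomputed tag = d36f; claimed = d36f → match.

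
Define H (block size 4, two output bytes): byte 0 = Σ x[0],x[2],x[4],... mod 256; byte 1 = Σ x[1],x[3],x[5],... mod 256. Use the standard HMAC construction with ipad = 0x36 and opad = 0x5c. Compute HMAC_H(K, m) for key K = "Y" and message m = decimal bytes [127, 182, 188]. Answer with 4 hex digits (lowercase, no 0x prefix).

Key "Y" = 59 is 1 byte ≤ B = 4; zero-pad to 4 bytes: K' = 59 00 00 00.
K' ⊕ ipad = 6f 36 36 36.  K' ⊕ opad = 05 5c 5c 5c.
Inner input = (K'⊕ipad) ∥ m = 6f 36 36 36 ∥ 7f b6 bc.
Inner hash: even-index sum = 480 mod 256 = 224; odd-index sum = 290 mod 256 = 34 → e0 22.
Outer input = (K'⊕opad) ∥ inner = 05 5c 5c 5c ∥ e0 22.
Outer hash (tag): even-index sum = 321 mod 256 = 65; odd-index sum = 218 mod 256 = 218 → 41 da.

41da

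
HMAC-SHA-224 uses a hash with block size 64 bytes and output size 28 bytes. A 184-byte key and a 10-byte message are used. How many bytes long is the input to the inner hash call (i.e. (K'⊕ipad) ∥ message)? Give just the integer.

74

Key is 184 > 64 bytes, so it is hashed to 28 bytes then zero-padded to 64: |K'| = 64.
Inner input = (K'⊕ipad) ∥ m → 64 + 10 = 74 bytes.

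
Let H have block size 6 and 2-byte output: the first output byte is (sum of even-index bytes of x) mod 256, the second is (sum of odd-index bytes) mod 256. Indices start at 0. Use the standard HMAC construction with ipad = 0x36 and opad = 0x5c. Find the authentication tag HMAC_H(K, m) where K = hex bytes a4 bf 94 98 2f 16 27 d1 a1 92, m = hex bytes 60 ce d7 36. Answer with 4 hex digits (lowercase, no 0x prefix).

Key hex bytes a4 bf 94 98 2f 16 27 d1 a1 92 is 10 bytes > B = 6, so hash it first: H(key) = 2f d0, then zero-pad to 6 bytes: K' = 2f d0 00 00 00 00.
K' ⊕ ipad = 19 e6 36 36 36 36.  K' ⊕ opad = 73 8c 5c 5c 5c 5c.
Inner input = (K'⊕ipad) ∥ m = 19 e6 36 36 36 36 ∥ 60 ce d7 36.
Inner hash: even-index sum = 444 mod 256 = 188; odd-index sum = 598 mod 256 = 86 → bc 56.
Outer input = (K'⊕opad) ∥ inner = 73 8c 5c 5c 5c 5c ∥ bc 56.
Outer hash (tag): even-index sum = 487 mod 256 = 231; odd-index sum = 410 mod 256 = 154 → e7 9a.

e79a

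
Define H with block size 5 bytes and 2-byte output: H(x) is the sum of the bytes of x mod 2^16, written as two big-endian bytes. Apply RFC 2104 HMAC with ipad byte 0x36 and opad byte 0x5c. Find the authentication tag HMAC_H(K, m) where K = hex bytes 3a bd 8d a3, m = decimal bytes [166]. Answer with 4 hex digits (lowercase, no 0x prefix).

Key hex bytes 3a bd 8d a3 is 4 bytes ≤ B = 5; zero-pad to 5 bytes: K' = 3a bd 8d a3 00.
K' ⊕ ipad = 0c 8b bb 95 36.  K' ⊕ opad = 66 e1 d1 ff 5c.
Inner input = (K'⊕ipad) ∥ m = 0c 8b bb 95 36 ∥ a6.
Inner hash: sum = 12+139+187+149+54+166 = 707 → 02 c3.
Outer input = (K'⊕opad) ∥ inner = 66 e1 d1 ff 5c ∥ 02 c3.
Outer hash (tag): sum = 102+225+209+255+92+2+195 = 1080 → 04 38.

0438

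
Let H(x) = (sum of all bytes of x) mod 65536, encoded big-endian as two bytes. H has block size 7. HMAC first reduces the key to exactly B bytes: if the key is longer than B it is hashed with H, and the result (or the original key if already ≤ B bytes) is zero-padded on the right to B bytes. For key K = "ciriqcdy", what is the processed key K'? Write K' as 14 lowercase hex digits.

|K| = 8 > B = 7, so first hash the key.
H(K): sum = 99+105+114+105+113+99+100+121 = 856 → 03 58.
Zero-pad H(K) = 03 58 to 7 bytes: K' = 03 58 00 00 00 00 00.

03580000000000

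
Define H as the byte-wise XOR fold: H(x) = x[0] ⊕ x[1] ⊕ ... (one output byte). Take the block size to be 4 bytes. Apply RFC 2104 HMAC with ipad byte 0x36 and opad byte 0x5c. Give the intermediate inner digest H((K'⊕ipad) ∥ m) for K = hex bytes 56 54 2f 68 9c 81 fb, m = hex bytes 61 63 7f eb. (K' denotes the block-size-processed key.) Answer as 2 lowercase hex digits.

35

Key hex bytes 56 54 2f 68 9c 81 fb is 7 bytes > B = 4, so hash it first: H(key) = a3, then zero-pad to 4 bytes: K' = a3 00 00 00.
K' ⊕ ipad = 95 36 36 36.
Inner input = 95 36 36 36 ∥ 61 63 7f eb.
Inner hash: XOR 95⊕36⊕36⊕36⊕61⊕63⊕7f⊕eb = 35.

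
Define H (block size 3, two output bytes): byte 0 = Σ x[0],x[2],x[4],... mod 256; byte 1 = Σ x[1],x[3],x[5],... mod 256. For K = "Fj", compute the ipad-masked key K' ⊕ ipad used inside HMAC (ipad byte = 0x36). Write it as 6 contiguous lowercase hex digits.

Key "Fj" = 46 6a is 2 bytes ≤ B = 3; zero-pad to 3 bytes: K' = 46 6a 00.
XOR each byte with 0x36: 46⊕36=70, 6a⊕36=5c, 00⊕36=36.

705c36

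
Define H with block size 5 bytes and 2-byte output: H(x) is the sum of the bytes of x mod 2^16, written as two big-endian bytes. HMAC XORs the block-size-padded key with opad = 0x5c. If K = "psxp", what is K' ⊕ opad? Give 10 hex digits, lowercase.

2c2f242c5c

Key "psxp" = 70 73 78 70 is 4 bytes ≤ B = 5; zero-pad to 5 bytes: K' = 70 73 78 70 00.
XOR each byte with 0x5c: 70⊕5c=2c, 73⊕5c=2f, 78⊕5c=24, 70⊕5c=2c, 00⊕5c=5c.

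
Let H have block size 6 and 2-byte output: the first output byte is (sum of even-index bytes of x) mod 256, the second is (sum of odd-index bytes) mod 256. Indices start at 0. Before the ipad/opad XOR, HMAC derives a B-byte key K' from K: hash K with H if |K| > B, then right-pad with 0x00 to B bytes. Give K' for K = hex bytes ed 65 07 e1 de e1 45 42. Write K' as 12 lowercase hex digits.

|K| = 8 > B = 6, so first hash the key.
H(K): even-index sum = 535 mod 256 = 23; odd-index sum = 617 mod 256 = 105 → 17 69.
Zero-pad H(K) = 17 69 to 6 bytes: K' = 17 69 00 00 00 00.

176900000000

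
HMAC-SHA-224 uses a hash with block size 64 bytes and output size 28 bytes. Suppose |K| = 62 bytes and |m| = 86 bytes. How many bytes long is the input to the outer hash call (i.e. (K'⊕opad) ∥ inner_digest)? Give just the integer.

Key is 62 ≤ 64 bytes, zero-padded: |K'| = 64.
Outer input = (K'⊕opad) ∥ H(inner) → 64 + 28 = 92 bytes.

92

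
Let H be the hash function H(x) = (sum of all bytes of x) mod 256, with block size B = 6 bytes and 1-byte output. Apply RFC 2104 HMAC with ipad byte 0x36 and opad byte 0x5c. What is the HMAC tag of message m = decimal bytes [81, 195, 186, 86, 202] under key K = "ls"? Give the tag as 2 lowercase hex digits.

34

Key "ls" = 6c 73 is 2 bytes ≤ B = 6; zero-pad to 6 bytes: K' = 6c 73 00 00 00 00.
K' ⊕ ipad = 5a 45 36 36 36 36.  K' ⊕ opad = 30 2f 5c 5c 5c 5c.
Inner input = (K'⊕ipad) ∥ m = 5a 45 36 36 36 36 ∥ 51 c3 ba 56 ca.
Inner hash: sum = 90+69+54+54+54+54+81+195+186+86+202 = 1125; mod 256 = 101 → 65.
Outer input = (K'⊕opad) ∥ inner = 30 2f 5c 5c 5c 5c ∥ 65.
Outer hash (tag): sum = 48+47+92+92+92+92+101 = 564; mod 256 = 52 → 34.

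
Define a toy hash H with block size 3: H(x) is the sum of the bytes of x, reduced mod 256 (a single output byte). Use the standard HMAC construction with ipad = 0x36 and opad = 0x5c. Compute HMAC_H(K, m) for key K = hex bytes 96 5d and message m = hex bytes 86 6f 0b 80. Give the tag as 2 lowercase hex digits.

e8

Key hex bytes 96 5d is 2 bytes ≤ B = 3; zero-pad to 3 bytes: K' = 96 5d 00.
K' ⊕ ipad = a0 6b 36.  K' ⊕ opad = ca 01 5c.
Inner input = (K'⊕ipad) ∥ m = a0 6b 36 ∥ 86 6f 0b 80.
Inner hash: sum = 160+107+54+134+111+11+128 = 705; mod 256 = 193 → c1.
Outer input = (K'⊕opad) ∥ inner = ca 01 5c ∥ c1.
Outer hash (tag): sum = 202+1+92+193 = 488; mod 256 = 232 → e8.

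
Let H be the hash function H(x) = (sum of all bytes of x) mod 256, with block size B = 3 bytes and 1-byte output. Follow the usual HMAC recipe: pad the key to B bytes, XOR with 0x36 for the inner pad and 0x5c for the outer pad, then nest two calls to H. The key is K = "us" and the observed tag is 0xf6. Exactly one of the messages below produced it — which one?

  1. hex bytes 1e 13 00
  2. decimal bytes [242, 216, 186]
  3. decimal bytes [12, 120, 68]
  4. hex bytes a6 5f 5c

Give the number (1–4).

Key "us" = 75 73 is 2 bytes ≤ B = 3; zero-pad to 3 bytes: K' = 75 73 00.
K' ⊕ ipad = 43 45 36; K' ⊕ opad = 29 2f 5c.
m1: inner = H(43 45 36 1e 13 00) = ef; tag = H(29 2f 5c ef) = a3
m2: inner = H(43 45 36 f2 d8 ba) = 42; tag = H(29 2f 5c 42) = f6 ← matches
m3: inner = H(43 45 36 0c 78 44) = 86; tag = H(29 2f 5c 86) = 3a
m4: inner = H(43 45 36 a6 5f 5c) = 1f; tag = H(29 2f 5c 1f) = d3

2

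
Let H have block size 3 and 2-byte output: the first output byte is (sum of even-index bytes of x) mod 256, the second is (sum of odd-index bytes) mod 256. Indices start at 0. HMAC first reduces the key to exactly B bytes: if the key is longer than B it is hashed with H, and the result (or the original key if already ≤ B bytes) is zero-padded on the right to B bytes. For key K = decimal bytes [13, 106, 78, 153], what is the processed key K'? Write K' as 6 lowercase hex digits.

|K| = 4 > B = 3, so first hash the key.
H(K): even-index sum = 91 mod 256 = 91; odd-index sum = 259 mod 256 = 3 → 5b 03.
Zero-pad H(K) = 5b 03 to 3 bytes: K' = 5b 03 00.

5b0300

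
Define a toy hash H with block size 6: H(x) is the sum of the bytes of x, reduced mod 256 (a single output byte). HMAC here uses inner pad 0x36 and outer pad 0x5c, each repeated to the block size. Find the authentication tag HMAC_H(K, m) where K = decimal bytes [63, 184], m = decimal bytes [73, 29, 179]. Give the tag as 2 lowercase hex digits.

Key decimal bytes [63, 184] = 3f b8 is 2 bytes ≤ B = 6; zero-pad to 6 bytes: K' = 3f b8 00 00 00 00.
K' ⊕ ipad = 09 8e 36 36 36 36.  K' ⊕ opad = 63 e4 5c 5c 5c 5c.
Inner input = (K'⊕ipad) ∥ m = 09 8e 36 36 36 36 ∥ 49 1d b3.
Inner hash: sum = 9+142+54+54+54+54+73+29+179 = 648; mod 256 = 136 → 88.
Outer input = (K'⊕opad) ∥ inner = 63 e4 5c 5c 5c 5c ∥ 88.
Outer hash (tag): sum = 99+228+92+92+92+92+136 = 831; mod 256 = 63 → 3f.

3f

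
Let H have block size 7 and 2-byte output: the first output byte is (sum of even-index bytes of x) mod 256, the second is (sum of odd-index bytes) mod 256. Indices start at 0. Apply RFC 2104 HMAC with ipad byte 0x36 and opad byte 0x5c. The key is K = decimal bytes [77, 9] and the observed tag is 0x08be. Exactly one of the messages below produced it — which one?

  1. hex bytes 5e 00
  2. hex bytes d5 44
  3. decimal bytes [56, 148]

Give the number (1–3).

Key decimal bytes [77, 9] = 4d 09 is 2 bytes ≤ B = 7; zero-pad to 7 bytes: K' = 4d 09 00 00 00 00 00.
K' ⊕ ipad = 7b 3f 36 36 36 36 36; K' ⊕ opad = 11 55 5c 5c 5c 5c 5c.
m1: inner = H(7b 3f 36 36 36 36 36 5e 00) = 1d 09; tag = H(11 55 5c 5c 5c 5c 5c 1d 09) = 2e2a
m2: inner = H(7b 3f 36 36 36 36 36 d5 44) = 61 80; tag = H(11 55 5c 5c 5c 5c 5c 61 80) = a56e
m3: inner = H(7b 3f 36 36 36 36 36 38 94) = b1 e3; tag = H(11 55 5c 5c 5c 5c 5c b1 e3) = 08be ← matches

3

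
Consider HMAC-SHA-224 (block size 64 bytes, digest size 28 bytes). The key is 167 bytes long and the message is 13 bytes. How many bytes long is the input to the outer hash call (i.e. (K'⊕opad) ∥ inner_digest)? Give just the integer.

Key is 167 > 64 bytes, so it is hashed to 28 bytes then zero-padded to 64: |K'| = 64.
Outer input = (K'⊕opad) ∥ H(inner) → 64 + 28 = 92 bytes.

92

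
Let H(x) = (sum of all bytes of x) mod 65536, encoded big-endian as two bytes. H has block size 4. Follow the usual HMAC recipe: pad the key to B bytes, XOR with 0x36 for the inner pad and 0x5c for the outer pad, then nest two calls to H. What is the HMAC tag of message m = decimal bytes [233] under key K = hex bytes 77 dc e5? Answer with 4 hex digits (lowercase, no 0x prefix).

01e0

Key hex bytes 77 dc e5 is 3 bytes ≤ B = 4; zero-pad to 4 bytes: K' = 77 dc e5 00.
K' ⊕ ipad = 41 ea d3 36.  K' ⊕ opad = 2b 80 b9 5c.
Inner input = (K'⊕ipad) ∥ m = 41 ea d3 36 ∥ e9.
Inner hash: sum = 65+234+211+54+233 = 797 → 03 1d.
Outer input = (K'⊕opad) ∥ inner = 2b 80 b9 5c ∥ 03 1d.
Outer hash (tag): sum = 43+128+185+92+3+29 = 480 → 01 e0.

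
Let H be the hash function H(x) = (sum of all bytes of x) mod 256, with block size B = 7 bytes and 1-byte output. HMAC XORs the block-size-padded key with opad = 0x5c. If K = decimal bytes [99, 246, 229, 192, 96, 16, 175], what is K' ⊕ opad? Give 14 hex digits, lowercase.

3faab99c3c4cf3

Key decimal bytes [99, 246, 229, 192, 96, 16, 175] = 63 f6 e5 c0 60 10 af is exactly B = 7 bytes: K' = 63 f6 e5 c0 60 10 af.
XOR each byte with 0x5c: 63⊕5c=3f, f6⊕5c=aa, e5⊕5c=b9, c0⊕5c=9c, 60⊕5c=3c, 10⊕5c=4c, af⊕5c=f3.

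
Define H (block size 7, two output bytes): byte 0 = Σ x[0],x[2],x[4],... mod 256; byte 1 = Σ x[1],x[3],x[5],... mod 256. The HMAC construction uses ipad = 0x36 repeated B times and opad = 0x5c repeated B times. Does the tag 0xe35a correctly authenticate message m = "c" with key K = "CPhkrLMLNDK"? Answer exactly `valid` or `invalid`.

valid

Key "CPhkrLMLNDK" = 43 50 68 6b 72 4c 4d 4c 4e 44 4b is 11 bytes > B = 7, so hash it first: H(key) = 03 97, then zero-pad to 7 bytes: K' = 03 97 00 00 00 00 00.
K' ⊕ ipad = 35 a1 36 36 36 36 36; K' ⊕ opad = 5f cb 5c 5c 5c 5c 5c.
Inner hash: even-index sum = 215 mod 256 = 215; odd-index sum = 368 mod 256 = 112 → d7 70.
Outer hash (recomputed tag): even-index sum = 483 mod 256 = 227; odd-index sum = 602 mod 256 = 90 → e3 5a.
Recomputed tag = e35a; claimed = e35a → match.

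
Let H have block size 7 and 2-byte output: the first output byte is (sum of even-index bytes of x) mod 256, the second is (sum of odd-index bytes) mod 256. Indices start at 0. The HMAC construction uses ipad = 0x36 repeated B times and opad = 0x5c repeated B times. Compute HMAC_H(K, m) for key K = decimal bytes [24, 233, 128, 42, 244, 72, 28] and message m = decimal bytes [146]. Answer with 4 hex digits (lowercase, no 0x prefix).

130f

Key decimal bytes [24, 233, 128, 42, 244, 72, 28] = 18 e9 80 2a f4 48 1c is exactly B = 7 bytes: K' = 18 e9 80 2a f4 48 1c.
K' ⊕ ipad = 2e df b6 1c c2 7e 2a.  K' ⊕ opad = 44 b5 dc 76 a8 14 40.
Inner input = (K'⊕ipad) ∥ m = 2e df b6 1c c2 7e 2a ∥ 92.
Inner hash: even-index sum = 464 mod 256 = 208; odd-index sum = 523 mod 256 = 11 → d0 0b.
Outer input = (K'⊕opad) ∥ inner = 44 b5 dc 76 a8 14 40 ∥ d0 0b.
Outer hash (tag): even-index sum = 531 mod 256 = 19; odd-index sum = 527 mod 256 = 15 → 13 0f.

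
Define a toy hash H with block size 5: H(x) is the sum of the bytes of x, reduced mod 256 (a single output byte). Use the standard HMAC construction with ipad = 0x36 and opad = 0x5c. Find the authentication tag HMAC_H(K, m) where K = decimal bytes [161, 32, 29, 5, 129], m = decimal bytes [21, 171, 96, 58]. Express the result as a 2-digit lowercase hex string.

0c

Key decimal bytes [161, 32, 29, 5, 129] = a1 20 1d 05 81 is exactly B = 5 bytes: K' = a1 20 1d 05 81.
K' ⊕ ipad = 97 16 2b 33 b7.  K' ⊕ opad = fd 7c 41 59 dd.
Inner input = (K'⊕ipad) ∥ m = 97 16 2b 33 b7 ∥ 15 ab 60 3a.
Inner hash: sum = 151+22+43+51+183+21+171+96+58 = 796; mod 256 = 28 → 1c.
Outer input = (K'⊕opad) ∥ inner = fd 7c 41 59 dd ∥ 1c.
Outer hash (tag): sum = 253+124+65+89+221+28 = 780; mod 256 = 12 → 0c.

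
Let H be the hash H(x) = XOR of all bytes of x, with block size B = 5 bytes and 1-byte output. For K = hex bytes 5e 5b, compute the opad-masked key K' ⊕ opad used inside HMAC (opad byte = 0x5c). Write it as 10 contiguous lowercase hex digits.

02075c5c5c

Key hex bytes 5e 5b is 2 bytes ≤ B = 5; zero-pad to 5 bytes: K' = 5e 5b 00 00 00.
XOR each byte with 0x5c: 5e⊕5c=02, 5b⊕5c=07, 00⊕5c=5c, 00⊕5c=5c, 00⊕5c=5c.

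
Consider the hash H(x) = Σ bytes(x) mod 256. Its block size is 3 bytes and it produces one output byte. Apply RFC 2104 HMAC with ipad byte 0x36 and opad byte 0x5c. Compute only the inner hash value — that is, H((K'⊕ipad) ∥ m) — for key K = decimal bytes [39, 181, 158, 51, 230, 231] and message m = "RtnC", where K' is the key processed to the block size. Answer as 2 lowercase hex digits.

Key decimal bytes [39, 181, 158, 51, 230, 231] = 27 b5 9e 33 e6 e7 is 6 bytes > B = 3, so hash it first: H(key) = 7a, then zero-pad to 3 bytes: K' = 7a 00 00.
K' ⊕ ipad = 4c 36 36.
Inner input = 4c 36 36 ∥ 52 74 6e 43.
Inner hash: sum = 76+54+54+82+116+110+67 = 559; mod 256 = 47 → 2f.

2f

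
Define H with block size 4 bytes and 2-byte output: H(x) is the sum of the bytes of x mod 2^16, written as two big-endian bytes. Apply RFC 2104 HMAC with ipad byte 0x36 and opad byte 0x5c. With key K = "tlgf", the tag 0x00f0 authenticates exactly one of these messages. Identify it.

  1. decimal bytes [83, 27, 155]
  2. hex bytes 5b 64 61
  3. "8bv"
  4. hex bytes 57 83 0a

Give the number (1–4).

4

Key "tlgf" = 74 6c 67 66 is exactly B = 4 bytes: K' = 74 6c 67 66.
K' ⊕ ipad = 42 5a 51 50; K' ⊕ opad = 28 30 3b 3a.
m1: inner = H(42 5a 51 50 53 1b 9b) = 02 46; tag = H(28 30 3b 3a 02 46) = 0115
m2: inner = H(42 5a 51 50 5b 64 61) = 02 5d; tag = H(28 30 3b 3a 02 5d) = 012c
m3: inner = H(42 5a 51 50 38 62 76) = 02 4d; tag = H(28 30 3b 3a 02 4d) = 011c
m4: inner = H(42 5a 51 50 57 83 0a) = 02 21; tag = H(28 30 3b 3a 02 21) = 00f0 ← matches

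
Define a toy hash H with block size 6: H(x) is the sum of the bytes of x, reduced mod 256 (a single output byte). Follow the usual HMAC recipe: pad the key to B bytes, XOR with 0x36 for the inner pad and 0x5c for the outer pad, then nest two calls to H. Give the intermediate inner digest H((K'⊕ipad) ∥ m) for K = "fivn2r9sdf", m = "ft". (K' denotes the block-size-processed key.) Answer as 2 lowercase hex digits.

e3

Key "fivn2r9sdf" = 66 69 76 6e 32 72 39 73 64 66 is 10 bytes > B = 6, so hash it first: H(key) = cd, then zero-pad to 6 bytes: K' = cd 00 00 00 00 00.
K' ⊕ ipad = fb 36 36 36 36 36.
Inner input = fb 36 36 36 36 36 ∥ 66 74.
Inner hash: sum = 251+54+54+54+54+54+102+116 = 739; mod 256 = 227 → e3.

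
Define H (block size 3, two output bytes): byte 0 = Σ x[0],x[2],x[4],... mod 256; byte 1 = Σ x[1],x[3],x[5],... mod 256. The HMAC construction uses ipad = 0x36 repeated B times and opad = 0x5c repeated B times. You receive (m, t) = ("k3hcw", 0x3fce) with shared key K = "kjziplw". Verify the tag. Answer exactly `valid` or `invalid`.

Key "kjziplw" = 6b 6a 7a 69 70 6c 77 is 7 bytes > B = 3, so hash it first: H(key) = cc 3f, then zero-pad to 3 bytes: K' = cc 3f 00.
K' ⊕ ipad = fa 09 36; K' ⊕ opad = 90 63 5c.
Inner hash: even-index sum = 454 mod 256 = 198; odd-index sum = 339 mod 256 = 83 → c6 53.
Outer hash (recomputed tag): even-index sum = 319 mod 256 = 63; odd-index sum = 297 mod 256 = 41 → 3f 29.
Recomputed tag = 3f29; claimed = 3fce → mismatch.

invalid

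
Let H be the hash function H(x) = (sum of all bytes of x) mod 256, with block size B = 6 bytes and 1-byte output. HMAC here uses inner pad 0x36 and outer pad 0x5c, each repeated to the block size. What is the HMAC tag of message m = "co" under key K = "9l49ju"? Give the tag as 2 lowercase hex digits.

Key "9l49ju" = 39 6c 34 39 6a 75 is exactly B = 6 bytes: K' = 39 6c 34 39 6a 75.
K' ⊕ ipad = 0f 5a 02 0f 5c 43.  K' ⊕ opad = 65 30 68 65 36 29.
Inner input = (K'⊕ipad) ∥ m = 0f 5a 02 0f 5c 43 ∥ 63 6f.
Inner hash: sum = 15+90+2+15+92+67+99+111 = 491; mod 256 = 235 → eb.
Outer input = (K'⊕opad) ∥ inner = 65 30 68 65 36 29 ∥ eb.
Outer hash (tag): sum = 101+48+104+101+54+41+235 = 684; mod 256 = 172 → ac.

ac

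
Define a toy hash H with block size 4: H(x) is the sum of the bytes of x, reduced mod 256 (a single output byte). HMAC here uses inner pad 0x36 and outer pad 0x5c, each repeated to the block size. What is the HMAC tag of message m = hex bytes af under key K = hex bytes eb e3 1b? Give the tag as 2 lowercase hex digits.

Key hex bytes eb e3 1b is 3 bytes ≤ B = 4; zero-pad to 4 bytes: K' = eb e3 1b 00.
K' ⊕ ipad = dd d5 2d 36.  K' ⊕ opad = b7 bf 47 5c.
Inner input = (K'⊕ipad) ∥ m = dd d5 2d 36 ∥ af.
Inner hash: sum = 221+213+45+54+175 = 708; mod 256 = 196 → c4.
Outer input = (K'⊕opad) ∥ inner = b7 bf 47 5c ∥ c4.
Outer hash (tag): sum = 183+191+71+92+196 = 733; mod 256 = 221 → dd.

dd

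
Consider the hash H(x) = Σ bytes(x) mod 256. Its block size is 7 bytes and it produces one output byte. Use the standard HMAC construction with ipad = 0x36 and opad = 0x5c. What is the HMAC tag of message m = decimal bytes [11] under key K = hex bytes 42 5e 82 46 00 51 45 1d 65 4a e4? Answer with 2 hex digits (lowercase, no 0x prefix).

01

Key hex bytes 42 5e 82 46 00 51 45 1d 65 4a e4 is 11 bytes > B = 7, so hash it first: H(key) = ae, then zero-pad to 7 bytes: K' = ae 00 00 00 00 00 00.
K' ⊕ ipad = 98 36 36 36 36 36 36.  K' ⊕ opad = f2 5c 5c 5c 5c 5c 5c.
Inner input = (K'⊕ipad) ∥ m = 98 36 36 36 36 36 36 ∥ 0b.
Inner hash: sum = 152+54+54+54+54+54+54+11 = 487; mod 256 = 231 → e7.
Outer input = (K'⊕opad) ∥ inner = f2 5c 5c 5c 5c 5c 5c ∥ e7.
Outer hash (tag): sum = 242+92+92+92+92+92+92+231 = 1025; mod 256 = 1 → 01.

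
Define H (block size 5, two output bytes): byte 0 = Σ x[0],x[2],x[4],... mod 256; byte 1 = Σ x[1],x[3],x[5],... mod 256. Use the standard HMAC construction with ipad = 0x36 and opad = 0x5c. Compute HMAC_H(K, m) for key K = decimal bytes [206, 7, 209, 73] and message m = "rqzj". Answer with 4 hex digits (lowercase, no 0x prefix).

Key decimal bytes [206, 7, 209, 73] = ce 07 d1 49 is 4 bytes ≤ B = 5; zero-pad to 5 bytes: K' = ce 07 d1 49 00.
K' ⊕ ipad = f8 31 e7 7f 36.  K' ⊕ opad = 92 5b 8d 15 5c.
Inner input = (K'⊕ipad) ∥ m = f8 31 e7 7f 36 ∥ 72 71 7a 6a.
Inner hash: even-index sum = 752 mod 256 = 240; odd-index sum = 412 mod 256 = 156 → f0 9c.
Outer input = (K'⊕opad) ∥ inner = 92 5b 8d 15 5c ∥ f0 9c.
Outer hash (tag): even-index sum = 535 mod 256 = 23; odd-index sum = 352 mod 256 = 96 → 17 60.

1760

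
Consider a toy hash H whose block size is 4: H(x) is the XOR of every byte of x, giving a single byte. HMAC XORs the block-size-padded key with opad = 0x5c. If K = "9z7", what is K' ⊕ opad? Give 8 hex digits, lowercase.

Key "9z7" = 39 7a 37 is 3 bytes ≤ B = 4; zero-pad to 4 bytes: K' = 39 7a 37 00.
XOR each byte with 0x5c: 39⊕5c=65, 7a⊕5c=26, 37⊕5c=6b, 00⊕5c=5c.

65266b5c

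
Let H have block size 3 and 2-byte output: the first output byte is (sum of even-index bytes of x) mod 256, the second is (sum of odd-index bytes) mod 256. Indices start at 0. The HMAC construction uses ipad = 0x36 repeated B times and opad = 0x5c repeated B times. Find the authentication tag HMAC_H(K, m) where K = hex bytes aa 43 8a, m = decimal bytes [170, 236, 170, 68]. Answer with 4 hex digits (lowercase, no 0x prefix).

Key hex bytes aa 43 8a is exactly B = 3 bytes: K' = aa 43 8a.
K' ⊕ ipad = 9c 75 bc.  K' ⊕ opad = f6 1f d6.
Inner input = (K'⊕ipad) ∥ m = 9c 75 bc ∥ aa ec aa 44.
Inner hash: even-index sum = 648 mod 256 = 136; odd-index sum = 457 mod 256 = 201 → 88 c9.
Outer input = (K'⊕opad) ∥ inner = f6 1f d6 ∥ 88 c9.
Outer hash (tag): even-index sum = 661 mod 256 = 149; odd-index sum = 167 mod 256 = 167 → 95 a7.

95a7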